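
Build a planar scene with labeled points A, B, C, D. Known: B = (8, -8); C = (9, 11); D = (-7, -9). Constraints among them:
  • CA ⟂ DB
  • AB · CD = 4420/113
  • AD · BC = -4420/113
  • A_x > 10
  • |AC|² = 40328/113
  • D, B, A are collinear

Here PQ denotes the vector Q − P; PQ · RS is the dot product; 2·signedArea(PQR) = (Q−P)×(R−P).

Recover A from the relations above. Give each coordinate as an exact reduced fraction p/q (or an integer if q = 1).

1. A_x = 1159/113  [D, B, A are collinear ∩ CA ⟂ DB]
2. A_y = -887/113  [D, B, A are collinear ∩ CA ⟂ DB]
   → A = (1159/113, -887/113)

A = (1159/113, -887/113)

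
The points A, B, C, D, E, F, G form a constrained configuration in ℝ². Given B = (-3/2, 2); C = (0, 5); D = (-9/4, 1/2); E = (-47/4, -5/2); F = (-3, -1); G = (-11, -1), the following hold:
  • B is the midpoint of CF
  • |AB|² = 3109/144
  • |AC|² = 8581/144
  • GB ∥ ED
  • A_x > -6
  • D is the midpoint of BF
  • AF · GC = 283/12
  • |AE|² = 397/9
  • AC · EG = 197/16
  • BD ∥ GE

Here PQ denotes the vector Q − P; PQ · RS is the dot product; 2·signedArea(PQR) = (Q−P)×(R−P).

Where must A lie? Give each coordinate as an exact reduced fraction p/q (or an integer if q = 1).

1. A_x = -65/12  [AC · EG = 197/16 ∩ AF · GC = 283/12]
2. A_y = -1/2  [AC · EG = 197/16 ∩ AF · GC = 283/12]
   → A = (-65/12, -1/2)

A = (-65/12, -1/2)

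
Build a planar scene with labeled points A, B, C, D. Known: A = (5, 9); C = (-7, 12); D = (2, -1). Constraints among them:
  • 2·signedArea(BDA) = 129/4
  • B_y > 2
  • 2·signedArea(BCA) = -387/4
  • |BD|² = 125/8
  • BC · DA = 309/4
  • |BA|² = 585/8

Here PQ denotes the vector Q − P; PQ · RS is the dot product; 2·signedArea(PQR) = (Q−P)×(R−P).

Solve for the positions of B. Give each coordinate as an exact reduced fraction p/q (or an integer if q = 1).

B = (-1/4, 9/4)

1. B_x = -1/4  [2·signedArea(BDA) = 129/4 ∩ 2·signedArea(BCA) = -387/4]
2. B_y = 9/4  [2·signedArea(BDA) = 129/4 ∩ 2·signedArea(BCA) = -387/4]
   → B = (-1/4, 9/4)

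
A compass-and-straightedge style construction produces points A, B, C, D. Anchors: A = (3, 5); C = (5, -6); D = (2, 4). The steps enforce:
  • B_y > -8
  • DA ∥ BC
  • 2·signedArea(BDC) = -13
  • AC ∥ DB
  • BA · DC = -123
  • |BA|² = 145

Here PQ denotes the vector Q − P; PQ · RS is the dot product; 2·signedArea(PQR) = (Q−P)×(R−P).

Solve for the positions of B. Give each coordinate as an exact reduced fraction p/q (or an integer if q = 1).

B = (4, -7)

1. B_x = 4  [DA ∥ BC ∩ AC ∥ DB]
2. B_y = -7  [DA ∥ BC ∩ AC ∥ DB]
   → B = (4, -7)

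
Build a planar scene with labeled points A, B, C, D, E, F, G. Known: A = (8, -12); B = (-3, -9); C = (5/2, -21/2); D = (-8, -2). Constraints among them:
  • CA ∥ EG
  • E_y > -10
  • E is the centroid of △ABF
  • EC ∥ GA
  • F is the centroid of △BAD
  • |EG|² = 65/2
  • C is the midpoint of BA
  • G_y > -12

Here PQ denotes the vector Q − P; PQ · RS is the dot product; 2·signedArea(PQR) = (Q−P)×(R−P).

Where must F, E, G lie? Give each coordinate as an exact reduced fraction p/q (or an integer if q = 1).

E = (4/3, -86/9)
F = (-1, -23/3)
G = (41/6, -199/18)

1. F_x = -1  [F is the centroid of △BAD]
2. F_y = -23/3  [F is the centroid of △BAD]
   → F = (-1, -23/3)
3. E_x = 4/3  [E is the centroid of △ABF]
4. E_y = -86/9  [E is the centroid of △ABF]
   → E = (4/3, -86/9)
5. G_x = 41/6  [EC ∥ GA ∩ CA ∥ EG]
6. G_y = -199/18  [EC ∥ GA ∩ CA ∥ EG]
   → G = (41/6, -199/18)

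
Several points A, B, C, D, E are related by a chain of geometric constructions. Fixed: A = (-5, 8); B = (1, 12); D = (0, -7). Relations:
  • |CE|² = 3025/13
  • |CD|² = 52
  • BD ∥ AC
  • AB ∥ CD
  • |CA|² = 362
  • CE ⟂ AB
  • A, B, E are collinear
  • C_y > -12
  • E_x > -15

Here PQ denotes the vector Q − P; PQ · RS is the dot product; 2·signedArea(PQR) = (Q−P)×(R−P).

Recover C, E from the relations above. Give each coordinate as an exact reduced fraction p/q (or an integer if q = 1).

1. C_x = -6  [AB ∥ CD ∩ BD ∥ AC]
2. C_y = -11  [AB ∥ CD ∩ BD ∥ AC]
   → C = (-6, -11)
3. E_x = -188/13  [A, B, E are collinear ∩ CE ⟂ AB]
4. E_y = 22/13  [A, B, E are collinear ∩ CE ⟂ AB]
   → E = (-188/13, 22/13)

C = (-6, -11)
E = (-188/13, 22/13)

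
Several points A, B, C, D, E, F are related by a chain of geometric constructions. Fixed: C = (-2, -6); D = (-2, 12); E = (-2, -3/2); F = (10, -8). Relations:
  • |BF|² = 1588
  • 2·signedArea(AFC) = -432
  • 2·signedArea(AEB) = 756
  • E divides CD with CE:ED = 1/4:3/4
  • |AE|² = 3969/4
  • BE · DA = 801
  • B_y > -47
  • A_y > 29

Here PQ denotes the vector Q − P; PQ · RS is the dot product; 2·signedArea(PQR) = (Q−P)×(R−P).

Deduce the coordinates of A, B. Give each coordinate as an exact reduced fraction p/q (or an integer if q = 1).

A = (-2, 30)
B = (22, -46)

1. A_x = -2  [line -2·x + -12·y + 356 = 0 ∩ |AE|² = 3969/4]
2. A_y = 30  [line -2·x + -12·y + 356 = 0 ∩ |AE|² = 3969/4]
   → A = (-2, 30)
3. B_x = 22  [BE · DA = 801 ∩ 2·signedArea(AEB) = 756]
4. B_y = -46  [BE · DA = 801 ∩ 2·signedArea(AEB) = 756]
   → B = (22, -46)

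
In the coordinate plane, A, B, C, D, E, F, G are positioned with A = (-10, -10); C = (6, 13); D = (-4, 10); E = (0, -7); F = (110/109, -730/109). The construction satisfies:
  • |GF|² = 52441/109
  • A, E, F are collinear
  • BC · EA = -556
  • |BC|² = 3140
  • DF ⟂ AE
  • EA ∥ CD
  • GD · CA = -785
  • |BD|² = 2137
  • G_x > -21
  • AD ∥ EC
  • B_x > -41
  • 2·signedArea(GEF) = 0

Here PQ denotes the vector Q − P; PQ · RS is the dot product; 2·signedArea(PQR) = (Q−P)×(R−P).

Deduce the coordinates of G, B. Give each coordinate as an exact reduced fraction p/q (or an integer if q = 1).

B = (-40, -19)
G = (-20, -13)

1. G_x = -20  [2·signedArea(GEF) = 0 ∩ GD · CA = -785]
2. G_y = -13  [2·signedArea(GEF) = 0 ∩ GD · CA = -785]
   → G = (-20, -13)
3. B_x = -40  [line 10·x + 3·y + 457 = 0 ∩ |BC|² = 3140]
4. B_y = -19  [line 10·x + 3·y + 457 = 0 ∩ |BC|² = 3140]
   → B = (-40, -19)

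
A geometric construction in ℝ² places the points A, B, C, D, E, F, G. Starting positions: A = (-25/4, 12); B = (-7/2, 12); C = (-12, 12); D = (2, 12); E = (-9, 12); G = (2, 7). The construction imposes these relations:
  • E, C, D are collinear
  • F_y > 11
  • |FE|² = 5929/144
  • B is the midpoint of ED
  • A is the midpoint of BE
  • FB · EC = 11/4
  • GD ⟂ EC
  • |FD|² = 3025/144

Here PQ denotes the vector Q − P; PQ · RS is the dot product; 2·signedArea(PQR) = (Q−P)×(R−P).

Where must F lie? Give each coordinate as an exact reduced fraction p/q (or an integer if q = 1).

1. F_x = -31/12  [FB · EC = 11/4]
2. F_y = 12  [|FD|² = 3025/144]
   → F = (-31/12, 12)

F = (-31/12, 12)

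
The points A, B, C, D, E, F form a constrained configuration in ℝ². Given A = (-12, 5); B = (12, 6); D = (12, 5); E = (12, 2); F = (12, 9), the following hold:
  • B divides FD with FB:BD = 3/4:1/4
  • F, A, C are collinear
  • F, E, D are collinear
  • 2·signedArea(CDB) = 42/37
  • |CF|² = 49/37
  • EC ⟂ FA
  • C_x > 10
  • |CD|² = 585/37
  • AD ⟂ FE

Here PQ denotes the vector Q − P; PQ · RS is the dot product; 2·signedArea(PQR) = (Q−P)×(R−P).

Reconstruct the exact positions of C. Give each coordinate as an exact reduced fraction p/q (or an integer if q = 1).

1. C_x = 402/37  [F, A, C are collinear ∩ EC ⟂ FA]
2. C_y = 326/37  [F, A, C are collinear ∩ EC ⟂ FA]
   → C = (402/37, 326/37)

C = (402/37, 326/37)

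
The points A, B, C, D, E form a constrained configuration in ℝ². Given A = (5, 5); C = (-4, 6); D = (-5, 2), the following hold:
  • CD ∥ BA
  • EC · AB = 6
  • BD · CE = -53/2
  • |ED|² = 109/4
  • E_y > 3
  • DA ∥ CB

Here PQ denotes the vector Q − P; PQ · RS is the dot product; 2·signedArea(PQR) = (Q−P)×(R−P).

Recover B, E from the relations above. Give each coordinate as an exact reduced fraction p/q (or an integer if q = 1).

1. B_x = 6  [CD ∥ BA ∩ DA ∥ CB]
2. B_y = 9  [CD ∥ BA ∩ DA ∥ CB]
   → B = (6, 9)
3. E_x = 0  [EC · AB = 6 ∩ BD · CE = -53/2]
4. E_y = 7/2  [EC · AB = 6 ∩ BD · CE = -53/2]
   → E = (0, 7/2)

B = (6, 9)
E = (0, 7/2)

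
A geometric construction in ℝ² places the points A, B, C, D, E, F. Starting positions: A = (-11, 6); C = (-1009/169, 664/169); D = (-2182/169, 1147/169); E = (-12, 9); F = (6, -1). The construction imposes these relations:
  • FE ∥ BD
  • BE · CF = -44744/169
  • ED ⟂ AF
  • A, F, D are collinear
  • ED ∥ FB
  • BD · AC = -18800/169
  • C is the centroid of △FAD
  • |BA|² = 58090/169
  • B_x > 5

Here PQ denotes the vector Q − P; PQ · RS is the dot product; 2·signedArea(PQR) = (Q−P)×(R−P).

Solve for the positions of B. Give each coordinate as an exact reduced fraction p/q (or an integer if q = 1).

B = (860/169, -543/169)

1. B_x = 860/169  [FE ∥ BD ∩ ED ∥ FB]
2. B_y = -543/169  [FE ∥ BD ∩ ED ∥ FB]
   → B = (860/169, -543/169)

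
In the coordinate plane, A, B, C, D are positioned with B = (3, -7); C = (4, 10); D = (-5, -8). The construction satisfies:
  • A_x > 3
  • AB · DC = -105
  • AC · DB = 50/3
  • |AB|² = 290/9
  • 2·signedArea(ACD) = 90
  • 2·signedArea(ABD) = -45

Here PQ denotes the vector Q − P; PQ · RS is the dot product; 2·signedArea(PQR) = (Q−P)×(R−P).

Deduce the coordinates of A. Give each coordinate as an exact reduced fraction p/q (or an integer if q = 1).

A = (10/3, -4/3)

1. A_x = 10/3  [2·signedArea(ABD) = -45 ∩ AC · DB = 50/3]
2. A_y = -4/3  [2·signedArea(ABD) = -45 ∩ AC · DB = 50/3]
   → A = (10/3, -4/3)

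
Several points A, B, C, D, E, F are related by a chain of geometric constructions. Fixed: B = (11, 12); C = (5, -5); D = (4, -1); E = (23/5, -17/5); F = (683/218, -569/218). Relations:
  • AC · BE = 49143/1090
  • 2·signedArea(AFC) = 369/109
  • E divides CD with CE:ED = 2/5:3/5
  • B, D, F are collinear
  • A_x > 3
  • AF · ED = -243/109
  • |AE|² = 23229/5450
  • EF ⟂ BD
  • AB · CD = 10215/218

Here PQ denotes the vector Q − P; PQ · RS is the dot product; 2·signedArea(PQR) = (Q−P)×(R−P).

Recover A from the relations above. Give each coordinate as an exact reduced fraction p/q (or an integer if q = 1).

1. A_x = 809/218  [AC · BE = 49143/1090 ∩ 2·signedArea(AFC) = 369/109]
2. A_y = -335/218  [AC · BE = 49143/1090 ∩ 2·signedArea(AFC) = 369/109]
   → A = (809/218, -335/218)

A = (809/218, -335/218)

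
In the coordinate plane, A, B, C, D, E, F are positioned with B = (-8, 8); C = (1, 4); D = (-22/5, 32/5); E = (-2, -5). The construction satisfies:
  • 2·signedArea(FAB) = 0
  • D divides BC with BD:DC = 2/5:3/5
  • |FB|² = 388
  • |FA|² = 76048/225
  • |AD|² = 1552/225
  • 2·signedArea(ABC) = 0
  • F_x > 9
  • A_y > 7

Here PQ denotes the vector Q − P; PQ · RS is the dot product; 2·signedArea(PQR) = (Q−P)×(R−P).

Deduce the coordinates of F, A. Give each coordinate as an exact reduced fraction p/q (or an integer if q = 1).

1. A_x = -34/5  [line 4·x + 9·y + -40 = 0 ∩ |AD|² = 1552/225]
2. A_y = 112/15  [line 4·x + 9·y + -40 = 0 ∩ |AD|² = 1552/225]
   → A = (-34/5, 112/15)
3. F_x = 10  [line -8/15·x + -6/5·y + 16/3 = 0 ∩ |FB|² = 388]
4. F_y = 0  [line -8/15·x + -6/5·y + 16/3 = 0 ∩ |FB|² = 388]
   → F = (10, 0)

A = (-34/5, 112/15)
F = (10, 0)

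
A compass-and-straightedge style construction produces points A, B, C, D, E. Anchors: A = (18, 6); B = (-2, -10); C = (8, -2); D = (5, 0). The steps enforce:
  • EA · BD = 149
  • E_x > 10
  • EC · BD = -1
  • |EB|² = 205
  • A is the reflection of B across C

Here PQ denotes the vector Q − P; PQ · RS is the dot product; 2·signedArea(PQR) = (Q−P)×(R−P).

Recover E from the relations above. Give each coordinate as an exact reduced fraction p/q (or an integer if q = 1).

1. E_x = 11  [line -7·x + -10·y + 37 = 0 ∩ |EB|² = 205]
2. E_y = -4  [line -7·x + -10·y + 37 = 0 ∩ |EB|² = 205]
   → E = (11, -4)

E = (11, -4)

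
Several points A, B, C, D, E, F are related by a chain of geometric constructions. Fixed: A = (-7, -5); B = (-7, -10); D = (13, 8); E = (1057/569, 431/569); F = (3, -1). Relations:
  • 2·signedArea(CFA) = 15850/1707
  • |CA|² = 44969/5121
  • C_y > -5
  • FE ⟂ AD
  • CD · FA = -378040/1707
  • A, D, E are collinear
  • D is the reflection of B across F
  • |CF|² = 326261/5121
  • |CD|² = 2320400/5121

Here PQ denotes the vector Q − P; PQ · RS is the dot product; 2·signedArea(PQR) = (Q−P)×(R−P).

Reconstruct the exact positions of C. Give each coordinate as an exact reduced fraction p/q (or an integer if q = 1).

C = (-2303/569, -8104/1707)

1. C_x = -2303/569  [2·signedArea(CFA) = 15850/1707 ∩ CD · FA = -378040/1707]
2. C_y = -8104/1707  [2·signedArea(CFA) = 15850/1707 ∩ CD · FA = -378040/1707]
   → C = (-2303/569, -8104/1707)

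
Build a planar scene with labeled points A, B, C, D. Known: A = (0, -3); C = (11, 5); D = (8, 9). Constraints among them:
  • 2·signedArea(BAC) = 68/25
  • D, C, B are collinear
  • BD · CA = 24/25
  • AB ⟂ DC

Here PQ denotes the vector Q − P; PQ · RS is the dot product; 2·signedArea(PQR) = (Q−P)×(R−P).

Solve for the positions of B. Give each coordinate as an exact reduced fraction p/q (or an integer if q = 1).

B = (272/25, 129/25)

1. B_x = 272/25  [D, C, B are collinear ∩ AB ⟂ DC]
2. B_y = 129/25  [D, C, B are collinear ∩ AB ⟂ DC]
   → B = (272/25, 129/25)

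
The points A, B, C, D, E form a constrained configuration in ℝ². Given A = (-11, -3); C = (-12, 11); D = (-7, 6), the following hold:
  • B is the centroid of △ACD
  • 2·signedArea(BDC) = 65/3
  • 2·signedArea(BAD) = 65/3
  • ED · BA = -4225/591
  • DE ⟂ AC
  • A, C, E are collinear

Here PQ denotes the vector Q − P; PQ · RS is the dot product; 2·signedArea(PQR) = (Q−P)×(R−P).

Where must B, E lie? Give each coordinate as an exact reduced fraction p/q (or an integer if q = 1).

B = (-10, 14/3)
E = (-2289/197, 1117/197)

1. B_x = -10  [B is the centroid of △ACD]
2. B_y = 14/3  [B is the centroid of △ACD]
   → B = (-10, 14/3)
3. E_x = -2289/197  [A, C, E are collinear ∩ DE ⟂ AC]
4. E_y = 1117/197  [A, C, E are collinear ∩ DE ⟂ AC]
   → E = (-2289/197, 1117/197)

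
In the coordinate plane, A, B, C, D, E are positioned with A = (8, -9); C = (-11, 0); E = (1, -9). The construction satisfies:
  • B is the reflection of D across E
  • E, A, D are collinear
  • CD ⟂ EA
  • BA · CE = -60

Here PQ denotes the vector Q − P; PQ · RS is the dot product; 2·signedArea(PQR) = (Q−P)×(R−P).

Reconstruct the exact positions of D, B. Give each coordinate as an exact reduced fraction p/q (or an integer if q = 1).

1. D_x = -11  [E, A, D are collinear ∩ CD ⟂ EA]
2. D_y = -9  [E, A, D are collinear ∩ CD ⟂ EA]
   → D = (-11, -9)
3. B_x = 13  [B is the reflection of D across E]
4. B_y = -9  [B is the reflection of D across E]
   → B = (13, -9)

B = (13, -9)
D = (-11, -9)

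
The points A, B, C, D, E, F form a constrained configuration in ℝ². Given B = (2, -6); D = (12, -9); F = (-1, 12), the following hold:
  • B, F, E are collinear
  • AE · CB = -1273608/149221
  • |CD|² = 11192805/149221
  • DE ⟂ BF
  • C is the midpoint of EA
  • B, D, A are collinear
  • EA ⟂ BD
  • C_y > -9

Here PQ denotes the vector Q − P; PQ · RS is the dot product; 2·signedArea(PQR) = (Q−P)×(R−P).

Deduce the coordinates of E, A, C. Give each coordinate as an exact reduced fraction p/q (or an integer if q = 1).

1. E_x = 102/37  [B, F, E are collinear ∩ DE ⟂ BF]
2. E_y = -390/37  [B, F, E are collinear ∩ DE ⟂ BF]
   → E = (102/37, -390/37)
3. A_x = 15906/4033  [B, D, A are collinear ∩ EA ⟂ BD]
4. A_y = -26550/4033  [B, D, A are collinear ∩ EA ⟂ BD]
   → A = (15906/4033, -26550/4033)
5. C_x = 13512/4033  [C is the midpoint of EA]
6. C_y = -34530/4033  [C is the midpoint of EA]
   → C = (13512/4033, -34530/4033)

A = (15906/4033, -26550/4033)
C = (13512/4033, -34530/4033)
E = (102/37, -390/37)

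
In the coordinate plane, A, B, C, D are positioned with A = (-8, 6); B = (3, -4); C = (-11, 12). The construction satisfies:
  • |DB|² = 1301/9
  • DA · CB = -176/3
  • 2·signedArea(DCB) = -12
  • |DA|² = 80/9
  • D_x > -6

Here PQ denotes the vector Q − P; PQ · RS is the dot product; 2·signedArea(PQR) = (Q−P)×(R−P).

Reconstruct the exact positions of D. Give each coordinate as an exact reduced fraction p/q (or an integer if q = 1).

1. D_x = -16/3  [2·signedArea(DCB) = -12 ∩ DA · CB = -176/3]
2. D_y = 14/3  [2·signedArea(DCB) = -12 ∩ DA · CB = -176/3]
   → D = (-16/3, 14/3)

D = (-16/3, 14/3)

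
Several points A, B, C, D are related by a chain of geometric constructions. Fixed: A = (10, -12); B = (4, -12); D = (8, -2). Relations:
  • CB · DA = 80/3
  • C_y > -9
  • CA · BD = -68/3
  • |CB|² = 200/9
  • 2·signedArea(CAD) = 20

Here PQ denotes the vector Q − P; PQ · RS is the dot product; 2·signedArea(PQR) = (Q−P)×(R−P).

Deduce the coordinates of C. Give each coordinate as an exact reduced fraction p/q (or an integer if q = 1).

1. C_x = 22/3  [CA · BD = -68/3 ∩ CB · DA = 80/3]
2. C_y = -26/3  [CA · BD = -68/3 ∩ CB · DA = 80/3]
   → C = (22/3, -26/3)

C = (22/3, -26/3)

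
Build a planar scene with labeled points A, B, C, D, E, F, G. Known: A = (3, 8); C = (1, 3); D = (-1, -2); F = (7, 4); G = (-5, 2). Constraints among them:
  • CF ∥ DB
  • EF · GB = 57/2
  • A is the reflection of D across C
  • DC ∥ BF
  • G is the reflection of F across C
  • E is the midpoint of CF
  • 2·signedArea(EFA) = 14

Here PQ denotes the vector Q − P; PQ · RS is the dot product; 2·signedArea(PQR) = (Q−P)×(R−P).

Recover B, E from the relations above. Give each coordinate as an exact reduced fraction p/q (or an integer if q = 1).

B = (5, -1)
E = (4, 7/2)

1. B_x = 5  [DC ∥ BF ∩ CF ∥ DB]
2. B_y = -1  [DC ∥ BF ∩ CF ∥ DB]
   → B = (5, -1)
3. E_x = 4  [E is the midpoint of CF]
4. E_y = 7/2  [E is the midpoint of CF]
   → E = (4, 7/2)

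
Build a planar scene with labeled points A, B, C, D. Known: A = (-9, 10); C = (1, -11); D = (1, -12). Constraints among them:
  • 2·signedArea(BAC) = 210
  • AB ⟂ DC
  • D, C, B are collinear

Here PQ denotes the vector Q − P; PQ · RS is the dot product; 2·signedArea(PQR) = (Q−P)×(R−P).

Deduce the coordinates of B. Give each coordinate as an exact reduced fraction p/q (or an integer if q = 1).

1. B_x = 1  [D, C, B are collinear ∩ AB ⟂ DC]
2. B_y = 10  [D, C, B are collinear ∩ AB ⟂ DC]
   → B = (1, 10)

B = (1, 10)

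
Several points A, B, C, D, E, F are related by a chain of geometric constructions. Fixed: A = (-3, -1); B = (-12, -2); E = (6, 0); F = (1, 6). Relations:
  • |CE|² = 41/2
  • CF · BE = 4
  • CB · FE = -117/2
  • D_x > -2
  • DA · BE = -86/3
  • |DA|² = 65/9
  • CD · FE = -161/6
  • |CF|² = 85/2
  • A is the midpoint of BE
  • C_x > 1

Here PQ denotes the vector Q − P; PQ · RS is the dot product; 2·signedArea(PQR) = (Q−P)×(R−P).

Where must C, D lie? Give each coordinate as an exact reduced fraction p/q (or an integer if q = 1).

C = (3/2, -1/2)
D = (-5/3, 4/3)

1. C_x = 3/2  [CB · FE = -117/2 ∩ CF · BE = 4]
2. C_y = -1/2  [CB · FE = -117/2 ∩ CF · BE = 4]
   → C = (3/2, -1/2)
3. D_x = -5/3  [DA · BE = -86/3 ∩ CD · FE = -161/6]
4. D_y = 4/3  [DA · BE = -86/3 ∩ CD · FE = -161/6]
   → D = (-5/3, 4/3)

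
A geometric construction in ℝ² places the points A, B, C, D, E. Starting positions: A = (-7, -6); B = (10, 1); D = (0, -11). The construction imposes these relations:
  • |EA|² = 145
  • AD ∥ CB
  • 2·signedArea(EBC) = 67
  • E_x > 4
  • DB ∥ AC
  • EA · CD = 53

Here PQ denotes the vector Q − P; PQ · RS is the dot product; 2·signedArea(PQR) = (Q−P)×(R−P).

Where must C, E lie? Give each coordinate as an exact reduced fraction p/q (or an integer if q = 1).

C = (3, 6)
E = (5, -5)

1. C_x = 3  [AD ∥ CB ∩ DB ∥ AC]
2. C_y = 6  [AD ∥ CB ∩ DB ∥ AC]
   → C = (3, 6)
3. E_x = 5  [2·signedArea(EBC) = 67 ∩ EA · CD = 53]
4. E_y = -5  [2·signedArea(EBC) = 67 ∩ EA · CD = 53]
   → E = (5, -5)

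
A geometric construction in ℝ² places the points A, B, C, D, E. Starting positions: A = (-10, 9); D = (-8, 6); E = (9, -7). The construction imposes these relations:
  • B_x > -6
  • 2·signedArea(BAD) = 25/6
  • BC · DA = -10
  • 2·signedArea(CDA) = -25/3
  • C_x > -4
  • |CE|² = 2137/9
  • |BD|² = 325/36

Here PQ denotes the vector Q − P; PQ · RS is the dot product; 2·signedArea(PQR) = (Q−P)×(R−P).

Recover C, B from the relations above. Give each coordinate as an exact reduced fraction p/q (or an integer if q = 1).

1. B_x = -11/2  [line 3·x + 2·y + 47/6 = 0 ∩ |BD|² = 325/36]
2. B_y = 13/3  [line 3·x + 2·y + 47/6 = 0 ∩ |BD|² = 325/36]
   → B = (-11/2, 13/3)
3. C_x = -3  [2·signedArea(CDA) = -25/3 ∩ BC · DA = -10]
4. C_y = 8/3  [2·signedArea(CDA) = -25/3 ∩ BC · DA = -10]
   → C = (-3, 8/3)

B = (-11/2, 13/3)
C = (-3, 8/3)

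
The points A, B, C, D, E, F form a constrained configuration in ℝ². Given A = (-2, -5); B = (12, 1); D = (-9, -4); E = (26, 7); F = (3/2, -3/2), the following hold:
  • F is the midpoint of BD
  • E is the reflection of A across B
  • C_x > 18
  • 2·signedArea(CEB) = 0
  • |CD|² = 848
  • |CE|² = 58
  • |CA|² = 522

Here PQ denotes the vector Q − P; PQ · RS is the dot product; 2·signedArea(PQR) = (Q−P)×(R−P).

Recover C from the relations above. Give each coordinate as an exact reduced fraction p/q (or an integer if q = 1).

1. C_x = 19  [line 6·x + -14·y + -58 = 0 ∩ |CD|² = 848]
2. C_y = 4  [line 6·x + -14·y + -58 = 0 ∩ |CD|² = 848]
   → C = (19, 4)

C = (19, 4)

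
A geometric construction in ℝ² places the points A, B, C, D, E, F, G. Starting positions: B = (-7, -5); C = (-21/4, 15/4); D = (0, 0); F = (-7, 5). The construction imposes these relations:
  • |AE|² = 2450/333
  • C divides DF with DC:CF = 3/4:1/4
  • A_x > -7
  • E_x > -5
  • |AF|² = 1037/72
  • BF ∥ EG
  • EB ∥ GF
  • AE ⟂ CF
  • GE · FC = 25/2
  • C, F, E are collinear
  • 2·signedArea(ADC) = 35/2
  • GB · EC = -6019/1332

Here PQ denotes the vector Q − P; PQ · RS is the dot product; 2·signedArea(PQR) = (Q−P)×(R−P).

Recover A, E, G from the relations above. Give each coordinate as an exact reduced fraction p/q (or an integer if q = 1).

1. A_x = -77/12  [line -15/4·x + -21/4·y + -35/2 = 0 ∩ |AF|² = 1037/72]
2. A_y = 5/4  [line -15/4·x + -21/4·y + -35/2 = 0 ∩ |AF|² = 1037/72]
   → A = (-77/12, 5/4)
3. E_x = -2149/444  [C, F, E are collinear ∩ AE ⟂ CF]
4. E_y = 1535/444  [C, F, E are collinear ∩ AE ⟂ CF]
   → E = (-2149/444, 1535/444)
5. G_x = -2149/444  [EB ∥ GF ∩ BF ∥ EG]
6. G_y = 5975/444  [EB ∥ GF ∩ BF ∥ EG]
   → G = (-2149/444, 5975/444)

A = (-77/12, 5/4)
E = (-2149/444, 1535/444)
G = (-2149/444, 5975/444)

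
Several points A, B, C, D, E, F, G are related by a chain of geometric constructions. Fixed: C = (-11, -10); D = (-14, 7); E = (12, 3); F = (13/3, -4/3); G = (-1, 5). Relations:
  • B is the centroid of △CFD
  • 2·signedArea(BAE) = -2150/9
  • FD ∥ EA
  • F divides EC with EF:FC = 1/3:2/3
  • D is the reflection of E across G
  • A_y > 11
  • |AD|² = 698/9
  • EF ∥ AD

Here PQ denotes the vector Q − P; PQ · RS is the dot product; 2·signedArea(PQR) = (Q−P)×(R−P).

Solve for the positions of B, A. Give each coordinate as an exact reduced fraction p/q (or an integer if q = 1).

1. B_x = -62/9  [B is the centroid of △CFD]
2. B_y = -13/9  [B is the centroid of △CFD]
   → B = (-62/9, -13/9)
3. A_x = -19/3  [EF ∥ AD ∩ FD ∥ EA]
4. A_y = 34/3  [EF ∥ AD ∩ FD ∥ EA]
   → A = (-19/3, 34/3)

A = (-19/3, 34/3)
B = (-62/9, -13/9)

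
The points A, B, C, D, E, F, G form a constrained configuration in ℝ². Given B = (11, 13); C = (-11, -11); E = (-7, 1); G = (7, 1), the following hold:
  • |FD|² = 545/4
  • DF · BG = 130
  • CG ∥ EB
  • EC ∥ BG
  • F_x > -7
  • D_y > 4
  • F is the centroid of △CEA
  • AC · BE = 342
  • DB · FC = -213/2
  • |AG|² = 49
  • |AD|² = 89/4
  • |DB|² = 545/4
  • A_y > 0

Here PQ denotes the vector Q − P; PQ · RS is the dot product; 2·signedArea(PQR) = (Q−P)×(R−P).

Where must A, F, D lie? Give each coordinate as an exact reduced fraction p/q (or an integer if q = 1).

A = (0, 1)
D = (5/2, 5)
F = (-6, -3)

1. A_x = 0  [line 18·x + 12·y + -12 = 0 ∩ |AG|² = 49]
2. A_y = 1  [line 18·x + 12·y + -12 = 0 ∩ |AG|² = 49]
   → A = (0, 1)
3. F_x = -6  [F is the centroid of △CEA]
4. F_y = -3  [F is the centroid of △CEA]
   → F = (-6, -3)
5. D_x = 5/2  [DB · FC = -213/2 ∩ DF · BG = 130]
6. D_y = 5  [DB · FC = -213/2 ∩ DF · BG = 130]
   → D = (5/2, 5)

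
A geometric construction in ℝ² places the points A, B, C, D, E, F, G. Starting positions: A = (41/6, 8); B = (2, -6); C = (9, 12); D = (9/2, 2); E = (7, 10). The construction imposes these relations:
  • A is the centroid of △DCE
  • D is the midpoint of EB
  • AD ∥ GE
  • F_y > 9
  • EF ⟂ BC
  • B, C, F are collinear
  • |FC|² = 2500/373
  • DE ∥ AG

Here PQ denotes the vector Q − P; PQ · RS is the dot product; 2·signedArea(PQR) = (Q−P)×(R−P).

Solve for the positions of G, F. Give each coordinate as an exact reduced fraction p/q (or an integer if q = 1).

1. G_x = 28/3  [AD ∥ GE ∩ DE ∥ AG]
2. G_y = 16  [AD ∥ GE ∩ DE ∥ AG]
   → G = (28/3, 16)
3. F_x = 3007/373  [B, C, F are collinear ∩ EF ⟂ BC]
4. F_y = 3576/373  [B, C, F are collinear ∩ EF ⟂ BC]
   → F = (3007/373, 3576/373)

F = (3007/373, 3576/373)
G = (28/3, 16)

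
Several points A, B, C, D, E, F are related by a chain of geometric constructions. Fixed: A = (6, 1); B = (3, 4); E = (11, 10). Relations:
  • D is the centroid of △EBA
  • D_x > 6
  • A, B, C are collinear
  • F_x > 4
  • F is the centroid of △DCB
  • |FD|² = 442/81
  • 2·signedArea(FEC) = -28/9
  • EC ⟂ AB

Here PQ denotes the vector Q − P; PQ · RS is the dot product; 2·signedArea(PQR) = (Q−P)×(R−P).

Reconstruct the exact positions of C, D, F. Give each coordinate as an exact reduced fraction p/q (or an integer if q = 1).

C = (4, 3)
D = (20/3, 5)
F = (41/9, 4)

1. C_x = 4  [A, B, C are collinear ∩ EC ⟂ AB]
2. C_y = 3  [A, B, C are collinear ∩ EC ⟂ AB]
   → C = (4, 3)
3. D_x = 20/3  [D is the centroid of △EBA]
4. D_y = 5  [D is the centroid of △EBA]
   → D = (20/3, 5)
5. F_x = 41/9  [F is the centroid of △DCB]
6. F_y = 4  [F is the centroid of △DCB]
   → F = (41/9, 4)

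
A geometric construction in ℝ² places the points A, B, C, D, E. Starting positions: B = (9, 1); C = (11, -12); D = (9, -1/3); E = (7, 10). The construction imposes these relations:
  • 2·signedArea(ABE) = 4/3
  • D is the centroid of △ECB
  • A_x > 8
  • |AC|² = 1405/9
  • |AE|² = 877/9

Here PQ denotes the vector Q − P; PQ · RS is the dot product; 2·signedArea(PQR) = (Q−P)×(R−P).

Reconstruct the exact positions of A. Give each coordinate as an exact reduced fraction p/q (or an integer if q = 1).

A = (9, 1/3)

1. A_x = 9  [line -9·x + -2·y + 245/3 = 0 ∩ |AE|² = 877/9]
2. A_y = 1/3  [line -9·x + -2·y + 245/3 = 0 ∩ |AE|² = 877/9]
   → A = (9, 1/3)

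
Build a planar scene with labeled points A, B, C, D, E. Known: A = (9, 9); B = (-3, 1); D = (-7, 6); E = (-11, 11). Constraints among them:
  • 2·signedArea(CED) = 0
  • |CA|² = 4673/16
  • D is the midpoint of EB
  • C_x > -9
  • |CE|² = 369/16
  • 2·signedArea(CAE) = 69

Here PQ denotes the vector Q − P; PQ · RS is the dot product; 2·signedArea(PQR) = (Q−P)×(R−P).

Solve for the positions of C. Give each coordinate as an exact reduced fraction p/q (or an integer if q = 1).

1. C_x = -8  [2·signedArea(CED) = 0 ∩ 2·signedArea(CAE) = 69]
2. C_y = 29/4  [2·signedArea(CED) = 0 ∩ 2·signedArea(CAE) = 69]
   → C = (-8, 29/4)

C = (-8, 29/4)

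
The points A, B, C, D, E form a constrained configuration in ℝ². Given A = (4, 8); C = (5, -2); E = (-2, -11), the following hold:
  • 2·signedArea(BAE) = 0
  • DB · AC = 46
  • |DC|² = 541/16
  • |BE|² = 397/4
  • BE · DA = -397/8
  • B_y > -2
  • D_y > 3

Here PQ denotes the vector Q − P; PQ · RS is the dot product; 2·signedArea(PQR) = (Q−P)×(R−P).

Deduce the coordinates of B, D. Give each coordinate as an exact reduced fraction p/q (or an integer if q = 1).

B = (1, -3/2)
D = (5/2, 13/4)

1. B_x = 1  [line 19·x + -6·y + -28 = 0 ∩ |BE|² = 397/4]
2. B_y = -3/2  [line 19·x + -6·y + -28 = 0 ∩ |BE|² = 397/4]
   → B = (1, -3/2)
3. D_x = 5/2  [DB · AC = 46 ∩ BE · DA = -397/8]
4. D_y = 13/4  [DB · AC = 46 ∩ BE · DA = -397/8]
   → D = (5/2, 13/4)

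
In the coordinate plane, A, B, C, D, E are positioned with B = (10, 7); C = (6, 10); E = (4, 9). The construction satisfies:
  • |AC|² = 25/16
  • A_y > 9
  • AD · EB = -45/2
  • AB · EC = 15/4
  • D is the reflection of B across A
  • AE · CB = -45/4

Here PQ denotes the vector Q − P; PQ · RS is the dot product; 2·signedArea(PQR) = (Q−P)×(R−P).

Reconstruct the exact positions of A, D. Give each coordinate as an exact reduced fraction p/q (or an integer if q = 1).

1. A_x = 7  [AE · CB = -45/4 ∩ AB · EC = 15/4]
2. A_y = 37/4  [AE · CB = -45/4 ∩ AB · EC = 15/4]
   → A = (7, 37/4)
3. D_x = 4  [AD · EB = -45/2 ∩ D is the reflection of B across A]
4. D_y = 23/2  [AD · EB = -45/2 ∩ D is the reflection of B across A]
   → D = (4, 23/2)

A = (7, 37/4)
D = (4, 23/2)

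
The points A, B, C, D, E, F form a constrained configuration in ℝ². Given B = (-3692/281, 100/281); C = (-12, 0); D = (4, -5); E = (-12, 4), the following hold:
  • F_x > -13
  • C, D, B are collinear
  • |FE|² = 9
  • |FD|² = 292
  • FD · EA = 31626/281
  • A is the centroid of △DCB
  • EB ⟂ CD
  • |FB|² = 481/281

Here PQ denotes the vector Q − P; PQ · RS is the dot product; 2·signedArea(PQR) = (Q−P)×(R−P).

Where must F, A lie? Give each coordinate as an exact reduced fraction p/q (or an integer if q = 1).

A = (-1980/281, -435/281)
F = (-12, 1)

1. A_x = -1980/281  [A is the centroid of △DCB]
2. A_y = -435/281  [A is the centroid of △DCB]
   → A = (-1980/281, -435/281)
3. F_x = -12  [line -1392/281·x + 1559/281·y + -18263/281 = 0 ∩ |FB|² = 481/281]
4. F_y = 1  [line -1392/281·x + 1559/281·y + -18263/281 = 0 ∩ |FB|² = 481/281]
   → F = (-12, 1)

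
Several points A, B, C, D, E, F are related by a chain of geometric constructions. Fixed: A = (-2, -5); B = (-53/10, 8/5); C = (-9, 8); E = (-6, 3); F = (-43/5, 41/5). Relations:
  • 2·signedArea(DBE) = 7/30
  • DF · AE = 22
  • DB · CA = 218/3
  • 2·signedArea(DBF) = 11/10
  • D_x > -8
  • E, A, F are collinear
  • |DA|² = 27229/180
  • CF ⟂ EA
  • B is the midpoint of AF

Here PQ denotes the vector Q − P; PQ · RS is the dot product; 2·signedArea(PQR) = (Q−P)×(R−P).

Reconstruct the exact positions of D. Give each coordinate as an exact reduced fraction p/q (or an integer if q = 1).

1. D_x = -229/30  [DF · AE = 22 ∩ DB · CA = 218/3]
2. D_y = 89/15  [DF · AE = 22 ∩ DB · CA = 218/3]
   → D = (-229/30, 89/15)

D = (-229/30, 89/15)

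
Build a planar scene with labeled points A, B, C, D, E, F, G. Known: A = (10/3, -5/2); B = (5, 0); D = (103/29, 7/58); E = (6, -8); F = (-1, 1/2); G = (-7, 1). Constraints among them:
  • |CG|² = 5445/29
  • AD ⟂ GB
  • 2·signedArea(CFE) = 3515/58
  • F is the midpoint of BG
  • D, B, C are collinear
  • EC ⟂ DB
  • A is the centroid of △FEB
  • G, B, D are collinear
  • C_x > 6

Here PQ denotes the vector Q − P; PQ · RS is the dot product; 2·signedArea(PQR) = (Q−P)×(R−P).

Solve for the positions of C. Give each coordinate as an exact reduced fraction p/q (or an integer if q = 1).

C = (193/29, -4/29)

1. C_x = 193/29  [D, B, C are collinear ∩ EC ⟂ DB]
2. C_y = -4/29  [D, B, C are collinear ∩ EC ⟂ DB]
   → C = (193/29, -4/29)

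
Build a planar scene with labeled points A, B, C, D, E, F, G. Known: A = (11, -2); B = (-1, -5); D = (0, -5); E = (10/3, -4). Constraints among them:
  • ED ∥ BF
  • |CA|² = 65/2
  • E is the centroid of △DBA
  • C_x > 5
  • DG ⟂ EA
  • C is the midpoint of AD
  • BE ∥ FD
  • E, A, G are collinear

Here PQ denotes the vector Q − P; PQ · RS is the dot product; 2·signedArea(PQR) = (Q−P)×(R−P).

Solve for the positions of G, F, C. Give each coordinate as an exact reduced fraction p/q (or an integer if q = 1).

C = (11/2, -7/2)
F = (-13/3, -6)
G = (-18/565, -2756/565)

1. G_x = -18/565  [E, A, G are collinear ∩ DG ⟂ EA]
2. G_y = -2756/565  [E, A, G are collinear ∩ DG ⟂ EA]
   → G = (-18/565, -2756/565)
3. F_x = -13/3  [BE ∥ FD ∩ ED ∥ BF]
4. F_y = -6  [BE ∥ FD ∩ ED ∥ BF]
   → F = (-13/3, -6)
5. C_x = 11/2  [C is the midpoint of AD]
6. C_y = -7/2  [C is the midpoint of AD]
   → C = (11/2, -7/2)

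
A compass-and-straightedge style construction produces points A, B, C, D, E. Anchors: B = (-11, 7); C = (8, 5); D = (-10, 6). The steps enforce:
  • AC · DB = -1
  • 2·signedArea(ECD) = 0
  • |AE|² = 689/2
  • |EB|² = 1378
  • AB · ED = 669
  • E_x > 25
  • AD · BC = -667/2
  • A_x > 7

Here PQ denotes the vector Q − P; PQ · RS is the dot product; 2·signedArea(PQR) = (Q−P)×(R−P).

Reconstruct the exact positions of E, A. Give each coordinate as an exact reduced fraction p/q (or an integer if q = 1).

A = (15/2, 11/2)
E = (26, 4)

1. E_x = 26  [line -1·x + -18·y + 98 = 0 ∩ |EB|² = 1378]
2. E_y = 4  [line -1·x + -18·y + 98 = 0 ∩ |EB|² = 1378]
   → E = (26, 4)
3. A_x = 15/2  [AC · DB = -1 ∩ AB · ED = 669]
4. A_y = 11/2  [AC · DB = -1 ∩ AB · ED = 669]
   → A = (15/2, 11/2)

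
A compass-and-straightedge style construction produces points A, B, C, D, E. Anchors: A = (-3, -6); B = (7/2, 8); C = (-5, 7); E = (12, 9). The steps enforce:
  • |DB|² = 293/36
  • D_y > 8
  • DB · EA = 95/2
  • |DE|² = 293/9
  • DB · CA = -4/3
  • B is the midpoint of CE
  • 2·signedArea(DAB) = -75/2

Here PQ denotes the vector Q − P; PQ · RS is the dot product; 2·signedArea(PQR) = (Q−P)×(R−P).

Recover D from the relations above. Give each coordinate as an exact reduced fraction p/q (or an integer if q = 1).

D = (19/3, 25/3)

1. D_x = 19/3  [DB · EA = 95/2 ∩ DB · CA = -4/3]
2. D_y = 25/3  [DB · EA = 95/2 ∩ DB · CA = -4/3]
   → D = (19/3, 25/3)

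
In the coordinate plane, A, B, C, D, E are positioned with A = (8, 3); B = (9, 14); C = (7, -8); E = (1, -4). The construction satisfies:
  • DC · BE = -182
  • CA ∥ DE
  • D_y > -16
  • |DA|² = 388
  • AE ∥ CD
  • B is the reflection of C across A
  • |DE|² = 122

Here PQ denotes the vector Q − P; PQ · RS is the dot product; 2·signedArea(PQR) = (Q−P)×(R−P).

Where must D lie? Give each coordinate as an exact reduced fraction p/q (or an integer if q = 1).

1. D_x = 0  [CA ∥ DE ∩ AE ∥ CD]
2. D_y = -15  [CA ∥ DE ∩ AE ∥ CD]
   → D = (0, -15)

D = (0, -15)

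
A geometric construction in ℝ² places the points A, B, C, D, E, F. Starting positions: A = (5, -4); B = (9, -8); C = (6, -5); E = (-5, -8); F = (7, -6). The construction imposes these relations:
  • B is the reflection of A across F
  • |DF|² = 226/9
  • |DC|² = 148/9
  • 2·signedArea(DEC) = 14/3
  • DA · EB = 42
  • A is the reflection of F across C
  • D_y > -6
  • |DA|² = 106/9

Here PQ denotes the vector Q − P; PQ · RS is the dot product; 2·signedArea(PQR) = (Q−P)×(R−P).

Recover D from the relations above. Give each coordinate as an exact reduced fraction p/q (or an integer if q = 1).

D = (2, -17/3)

1. D_x = 2  [DA · EB = 42 ∩ 2·signedArea(DEC) = 14/3]
2. D_y = -17/3  [DA · EB = 42 ∩ 2·signedArea(DEC) = 14/3]
   → D = (2, -17/3)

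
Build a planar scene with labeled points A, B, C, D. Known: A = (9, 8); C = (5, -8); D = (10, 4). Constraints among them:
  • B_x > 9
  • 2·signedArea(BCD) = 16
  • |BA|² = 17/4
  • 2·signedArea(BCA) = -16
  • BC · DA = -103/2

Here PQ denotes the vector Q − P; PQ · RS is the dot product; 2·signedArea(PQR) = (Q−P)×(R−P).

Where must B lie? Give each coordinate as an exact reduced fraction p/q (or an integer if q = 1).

1. B_x = 19/2  [2·signedArea(BCA) = -16 ∩ 2·signedArea(BCD) = 16]
2. B_y = 6  [2·signedArea(BCA) = -16 ∩ 2·signedArea(BCD) = 16]
   → B = (19/2, 6)

B = (19/2, 6)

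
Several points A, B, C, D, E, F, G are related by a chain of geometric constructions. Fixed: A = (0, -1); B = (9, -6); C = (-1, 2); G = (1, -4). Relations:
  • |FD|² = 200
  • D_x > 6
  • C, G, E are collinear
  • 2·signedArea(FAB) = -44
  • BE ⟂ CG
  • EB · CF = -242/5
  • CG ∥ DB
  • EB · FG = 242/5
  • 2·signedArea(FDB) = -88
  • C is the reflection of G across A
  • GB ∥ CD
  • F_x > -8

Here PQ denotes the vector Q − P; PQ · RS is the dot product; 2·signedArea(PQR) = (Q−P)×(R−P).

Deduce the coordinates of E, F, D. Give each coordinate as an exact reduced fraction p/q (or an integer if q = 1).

D = (7, 0)
E = (12/5, -41/5)
F = (-7, -2)

1. E_x = 12/5  [C, G, E are collinear ∩ BE ⟂ CG]
2. E_y = -41/5  [C, G, E are collinear ∩ BE ⟂ CG]
   → E = (12/5, -41/5)
3. F_x = -7  [2·signedArea(FAB) = -44 ∩ EB · FG = 242/5]
4. F_y = -2  [2·signedArea(FAB) = -44 ∩ EB · FG = 242/5]
   → F = (-7, -2)
5. D_x = 7  [2·signedArea(FDB) = -88 ∩ CG ∥ DB]
6. D_y = 0  [2·signedArea(FDB) = -88 ∩ CG ∥ DB]
   → D = (7, 0)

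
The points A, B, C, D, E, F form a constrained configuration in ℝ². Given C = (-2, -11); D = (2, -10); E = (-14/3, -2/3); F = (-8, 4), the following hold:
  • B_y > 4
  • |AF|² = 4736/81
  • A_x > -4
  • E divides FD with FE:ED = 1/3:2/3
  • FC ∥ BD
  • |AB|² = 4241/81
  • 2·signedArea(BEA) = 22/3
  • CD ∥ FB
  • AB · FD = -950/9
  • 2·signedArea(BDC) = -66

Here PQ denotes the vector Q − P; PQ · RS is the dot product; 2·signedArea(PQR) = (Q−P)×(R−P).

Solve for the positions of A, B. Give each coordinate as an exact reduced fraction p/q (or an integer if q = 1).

A = (-32/9, -20/9)
B = (-4, 5)

1. B_x = -4  [FC ∥ BD ∩ CD ∥ FB]
2. B_y = 5  [FC ∥ BD ∩ CD ∥ FB]
   → B = (-4, 5)
3. A_x = -32/9  [AB · FD = -950/9 ∩ 2·signedArea(BEA) = 22/3]
4. A_y = -20/9  [AB · FD = -950/9 ∩ 2·signedArea(BEA) = 22/3]
   → A = (-32/9, -20/9)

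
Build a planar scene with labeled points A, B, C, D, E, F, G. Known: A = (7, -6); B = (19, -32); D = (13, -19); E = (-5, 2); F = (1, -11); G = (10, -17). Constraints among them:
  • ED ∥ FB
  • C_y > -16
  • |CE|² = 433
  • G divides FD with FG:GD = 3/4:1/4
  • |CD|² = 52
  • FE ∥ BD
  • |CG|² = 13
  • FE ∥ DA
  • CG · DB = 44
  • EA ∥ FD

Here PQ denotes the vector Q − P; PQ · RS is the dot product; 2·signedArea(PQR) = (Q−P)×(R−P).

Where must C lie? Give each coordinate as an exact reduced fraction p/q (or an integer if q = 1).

1. C_x = 7  [line -6·x + 13·y + 237 = 0 ∩ |CE|² = 433]
2. C_y = -15  [line -6·x + 13·y + 237 = 0 ∩ |CE|² = 433]
   → C = (7, -15)

C = (7, -15)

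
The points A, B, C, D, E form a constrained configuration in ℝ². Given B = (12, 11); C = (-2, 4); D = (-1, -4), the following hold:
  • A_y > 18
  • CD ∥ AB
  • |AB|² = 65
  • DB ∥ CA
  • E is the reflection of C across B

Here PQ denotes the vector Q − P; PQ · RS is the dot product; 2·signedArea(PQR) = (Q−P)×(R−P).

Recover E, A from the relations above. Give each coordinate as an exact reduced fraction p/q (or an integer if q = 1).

A = (11, 19)
E = (26, 18)

1. E_x = 26  [E is the reflection of C across B]
2. E_y = 18  [E is the reflection of C across B]
   → E = (26, 18)
3. A_x = 11  [CD ∥ AB ∩ DB ∥ CA]
4. A_y = 19  [CD ∥ AB ∩ DB ∥ CA]
   → A = (11, 19)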